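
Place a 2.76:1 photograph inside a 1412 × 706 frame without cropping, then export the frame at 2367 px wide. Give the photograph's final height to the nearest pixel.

Fitted into 1412×706, the photograph spans the width; its height is 1412 / 2.760 ≈ 511.59 px.
The frame scales by 2367/1412 = 1.6763; 511.59 × 1.6763 ≈ 857.61 px.

858 px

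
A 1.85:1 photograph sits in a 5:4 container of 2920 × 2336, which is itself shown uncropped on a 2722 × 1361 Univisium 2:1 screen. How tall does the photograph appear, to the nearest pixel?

920 px

First fit — 1.85:1 into 2920×2336 spans the width: 2920.00 × 1578.38.
Second fit — the 5:4 canvas into 2722×1361 spans the height: 1701.25 × 1361.00 (×0.5826 from 2920×2336).
The photograph scales with it: height 1578.38 × 0.5826 ≈ 919.59.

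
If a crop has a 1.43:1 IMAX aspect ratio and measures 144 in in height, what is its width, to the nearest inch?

206 in

At 1.43:1 IMAX, 144 × 1.430 ≈ 205.92.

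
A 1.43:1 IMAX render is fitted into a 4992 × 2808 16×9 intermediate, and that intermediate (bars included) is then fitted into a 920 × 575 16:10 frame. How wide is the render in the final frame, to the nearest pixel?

740 px

1.43:1 IMAX in 4992×2808: fills the height, so the render is 4015.44 × 2808.00.
Second fit — the 16×9 canvas into 920×575 spans the width: 920.00 × 517.50 (×0.1843 from 4992×2808).
So the render's width is 4015.44 × 0.1843 ≈ 740.02.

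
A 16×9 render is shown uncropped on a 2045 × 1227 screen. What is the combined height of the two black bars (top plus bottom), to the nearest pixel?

77 px

16×9 (1.778) > 5:3 (1.667), so the render fills the width.
The render is 2045 × 9/16 ≈ 1150.31 px tall.
Leftover height: 1227 − 1150.31 = 76.69 px.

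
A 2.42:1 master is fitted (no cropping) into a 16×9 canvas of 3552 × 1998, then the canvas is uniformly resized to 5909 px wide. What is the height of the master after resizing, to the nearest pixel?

At 3552×1998 the master is width-limited, so height = 3552 / 2.420 ≈ 1467.77 px.
Scaling 3552 → 5909 is ×1.6636, so the height becomes 1467.77 × 1.6636 ≈ 2441.74 px.

2442 px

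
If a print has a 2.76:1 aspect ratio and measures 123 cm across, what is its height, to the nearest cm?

45 cm

123 / 2.760 = 44.57.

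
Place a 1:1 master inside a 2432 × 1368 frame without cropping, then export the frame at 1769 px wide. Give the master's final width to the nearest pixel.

995 px

In the 2432×1368 frame the master fills the height: width = 1368 × 1/1 ≈ 1368.00 px.
Scaling 2432 → 1769 is ×0.7274, so the width becomes 1368.00 × 0.7274 ≈ 995.06 px.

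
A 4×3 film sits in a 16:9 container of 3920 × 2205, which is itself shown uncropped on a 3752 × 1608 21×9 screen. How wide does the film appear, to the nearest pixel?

2144 px

Inside the 3920×2205 canvas the film is height-limited at 2940.00 × 2205.00.
The 16:9 canvas is height-limited in 3752×1608, giving 2858.67 × 1608.00; scale factor 0.7293.
Applying the same ×0.7293: 2940.00 → 2144.00.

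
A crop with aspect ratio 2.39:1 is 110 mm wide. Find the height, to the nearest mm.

46 mm

At 2.39:1, 110 / 2.390 ≈ 46.03.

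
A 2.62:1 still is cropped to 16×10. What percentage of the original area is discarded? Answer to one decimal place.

Going from 2.62:1 to 16×10 means cutting width while keeping height.
Area ratio = (1.600)/(2.620) = 61.07%; the remaining 38.93% is cropped out.

38.9%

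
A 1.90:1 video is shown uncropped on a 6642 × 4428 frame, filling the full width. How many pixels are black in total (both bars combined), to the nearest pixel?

That makes the image 3495.7895 px tall (6642 / 1.900).
4428 − 3495.7895 = 932.2105 px of bars.
Bar area = 932.2105 × 6642 ≈ 6191742 px.

6191742 pixels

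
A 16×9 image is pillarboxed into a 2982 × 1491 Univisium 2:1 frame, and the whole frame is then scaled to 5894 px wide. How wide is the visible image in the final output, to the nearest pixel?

Fitted into 2982×1491, the image spans the height; its width is 1491 × 16/9 ≈ 2650.67 px.
Resizing to 5894 px wide multiplies everything by 1.9765: 2650.67 → 5239.11 px.

5239 px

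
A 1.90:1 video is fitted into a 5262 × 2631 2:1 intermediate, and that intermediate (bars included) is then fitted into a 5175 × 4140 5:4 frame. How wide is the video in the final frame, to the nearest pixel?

4916 px

1.90:1 in 5262×2631: fills the height, so the video is 4998.90 × 2631.00.
The 2:1 canvas is width-limited in 5175×4140, giving 5175.00 × 2587.50; scale factor 0.9835.
Applying the same ×0.9835: 4998.90 → 4916.25.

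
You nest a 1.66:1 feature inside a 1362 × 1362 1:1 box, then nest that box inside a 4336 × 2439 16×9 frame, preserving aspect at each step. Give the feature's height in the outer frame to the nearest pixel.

Inside the 1362×1362 canvas the feature is width-limited at 1362.00 × 820.48.
The 1:1 canvas is height-limited in 4336×2439, giving 2439.00 × 2439.00; scale factor 1.7907.
The feature scales with it: height 820.48 × 1.7907 ≈ 1469.28.

1469 px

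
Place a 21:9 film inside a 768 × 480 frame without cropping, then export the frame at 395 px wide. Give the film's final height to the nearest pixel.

169 px

Fitted into 768×480, the film spans the width; its height is 768 × 9/21 ≈ 329.14 px.
Resizing to 395 px wide multiplies everything by 0.5143: 329.14 → 169.29 px.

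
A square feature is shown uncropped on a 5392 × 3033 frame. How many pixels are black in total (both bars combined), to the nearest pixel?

square is narrower than 16×9, so it spans the full height.
That makes the image 3033.0000 px wide (3033 × 1/1).
Black = 5392 − 3033.0000 = 2359.0000 px.
Across the 3033-px span: 2359.0000 × 3033 ≈ 7154847 px.

7154847 pixels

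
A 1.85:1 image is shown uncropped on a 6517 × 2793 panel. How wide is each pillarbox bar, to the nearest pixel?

1.85:1 is narrower than 21×9, so it spans the full height.
That makes the image 5167.05 px wide (2793 × 1.850).
Black = 6517 − 5167.05 = 1349.95 px, or 674.98 per bar.

675 px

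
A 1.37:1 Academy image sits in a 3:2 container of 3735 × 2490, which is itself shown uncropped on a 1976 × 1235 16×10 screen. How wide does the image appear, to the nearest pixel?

1692 px

Inside the 3735×2490 canvas the image is height-limited at 3411.30 × 2490.00.
The 3:2 canvas is height-limited in 1976×1235, giving 1852.50 × 1235.00; scale factor 0.4960.
Applying the same ×0.4960: 3411.30 → 1691.95.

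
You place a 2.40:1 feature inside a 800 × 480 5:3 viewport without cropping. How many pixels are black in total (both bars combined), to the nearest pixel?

2.40:1 is wider than 5:3, so it spans the full width.
That makes the image 333.3333 px tall (800 / 2.400).
Leftover height: 480 − 333.3333 = 146.6667 px.
That's 146.6667 × 800 ≈ 117333 black pixels.

117333 pixels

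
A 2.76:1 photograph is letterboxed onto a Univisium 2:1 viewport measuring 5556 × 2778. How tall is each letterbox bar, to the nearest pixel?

2.76:1 is wider than Univisium 2:1, so it spans the full width.
That makes the image 2013.04 px tall (5556 / 2.760).
2778 − 2013.04 = 764.96 px of bars (382.48 each).

382 px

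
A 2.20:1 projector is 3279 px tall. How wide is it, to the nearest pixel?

7214 px

At 2.20:1, 3279 × 2.200 ≈ 7213.80.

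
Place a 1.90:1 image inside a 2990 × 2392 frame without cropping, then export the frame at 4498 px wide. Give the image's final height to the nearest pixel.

Fitted into 2990×2392, the image spans the width; its height is 2990 / 1.900 ≈ 1573.68 px.
The frame scales by 4498/2990 = 1.5043; 1573.68 × 1.5043 ≈ 2367.37 px.

2367 px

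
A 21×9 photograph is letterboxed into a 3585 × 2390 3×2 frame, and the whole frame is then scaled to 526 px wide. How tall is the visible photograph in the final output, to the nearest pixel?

225 px

In the 3585×2390 frame the photograph fills the width: height = 3585 × 9/21 ≈ 1536.43 px.
The frame scales by 526/3585 = 0.1467; 1536.43 × 0.1467 ≈ 225.43 px.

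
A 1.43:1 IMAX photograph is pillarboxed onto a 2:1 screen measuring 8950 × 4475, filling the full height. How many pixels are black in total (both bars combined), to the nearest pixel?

Content width = 4475 × 1.430 ≈ 6399.2500 px.
Black = 8950 − 6399.2500 = 2550.7500 px.
Across the 4475-px span: 2550.7500 × 4475 ≈ 11414606 px.

11414606 pixels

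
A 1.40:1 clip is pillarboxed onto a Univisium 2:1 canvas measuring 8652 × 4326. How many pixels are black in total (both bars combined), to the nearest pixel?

11228566 pixels

1.40:1 is narrower than Univisium 2:1, so it spans the full height.
Content width = 4326 × 1.400 ≈ 6056.4000 px.
8652 − 6056.4000 = 2595.6000 px of bars.
Across the 4326-px span: 2595.6000 × 4326 ≈ 11228566 px.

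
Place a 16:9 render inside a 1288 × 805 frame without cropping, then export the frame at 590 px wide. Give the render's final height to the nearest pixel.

At 1288×805 the render is width-limited, so height = 1288 × 9/16 ≈ 724.50 px.
The frame scales by 590/1288 = 0.4581; 724.50 × 0.4581 ≈ 331.88 px.

332 px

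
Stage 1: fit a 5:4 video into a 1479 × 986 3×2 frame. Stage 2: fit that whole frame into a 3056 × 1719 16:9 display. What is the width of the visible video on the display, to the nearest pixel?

5:4 in 1479×986: fills the height, so the video is 1232.50 × 986.00.
Second fit — the 3×2 canvas into 3056×1719 spans the height: 2578.50 × 1719.00 (×1.7434 from 1479×986).
Applying the same ×1.7434: 1232.50 → 2148.75.

2149 px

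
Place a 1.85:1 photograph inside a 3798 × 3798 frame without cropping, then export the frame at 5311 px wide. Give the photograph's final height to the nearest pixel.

In the 3798×3798 frame the photograph fills the width: height = 3798 / 1.850 ≈ 2052.97 px.
The frame scales by 5311/3798 = 1.3984; 2052.97 × 1.3984 ≈ 2870.81 px.

2871 px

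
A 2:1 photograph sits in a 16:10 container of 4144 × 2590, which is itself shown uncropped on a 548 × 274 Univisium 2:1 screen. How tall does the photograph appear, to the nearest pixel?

Inside the 4144×2590 canvas the photograph is width-limited at 4144.00 × 2072.00.
Second fit — the 16:10 canvas into 548×274 spans the height: 438.40 × 274.00 (×0.1058 from 4144×2590).
The photograph scales with it: height 2072.00 × 0.1058 ≈ 219.20.

219 px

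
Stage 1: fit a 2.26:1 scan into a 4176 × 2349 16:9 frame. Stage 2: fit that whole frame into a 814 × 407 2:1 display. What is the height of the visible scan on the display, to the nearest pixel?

2.26:1 in 4176×2349: fills the width, so the scan is 4176.00 × 1847.79.
16:9 in 814×407: fills the height, so the intermediate becomes 723.56 × 407.00 — a scale of ×0.1733.
Applying the same ×0.1733: 1847.79 → 320.16.

320 px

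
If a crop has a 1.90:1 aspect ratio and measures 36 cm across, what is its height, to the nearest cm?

19 cm

36 / 1.900 = 18.95.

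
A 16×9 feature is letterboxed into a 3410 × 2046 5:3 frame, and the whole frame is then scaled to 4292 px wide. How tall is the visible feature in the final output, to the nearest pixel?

In the 3410×2046 frame the feature fills the width: height = 3410 × 9/16 ≈ 1918.12 px.
Resizing to 4292 px wide multiplies everything by 1.2587: 1918.12 → 2414.25 px.

2414 px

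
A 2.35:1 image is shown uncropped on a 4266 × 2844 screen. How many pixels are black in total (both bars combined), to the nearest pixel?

4388353 pixels

2.35:1 (2.350) > 3:2 (1.500), so the image fills the width.
That makes the image 1815.3191 px tall (4266 / 2.350).
Leftover height: 2844 − 1815.3191 = 1028.6809 px.
Across the 4266-px span: 1028.6809 × 4266 ≈ 4388353 px.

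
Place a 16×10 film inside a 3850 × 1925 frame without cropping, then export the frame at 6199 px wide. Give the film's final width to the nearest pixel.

4959 px

At 3850×1925 the film is height-limited, so width = 1925 × 16/10 ≈ 3080.00 px.
Resizing to 6199 px wide multiplies everything by 1.6101: 3080.00 → 4959.20 px.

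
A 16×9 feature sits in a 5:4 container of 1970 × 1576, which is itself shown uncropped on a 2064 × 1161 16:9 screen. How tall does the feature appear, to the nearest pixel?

816 px

First fit — 16×9 into 1970×1576 spans the width: 1970.00 × 1108.12.
The 5:4 canvas is height-limited in 2064×1161, giving 1451.25 × 1161.00; scale factor 0.7367.
Applying the same ×0.7367: 1108.12 → 816.33.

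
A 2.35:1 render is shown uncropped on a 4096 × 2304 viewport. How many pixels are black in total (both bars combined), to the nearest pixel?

2.35:1 is wider than 16:9, so it spans the full width.
The render is 4096 / 2.350 ≈ 1742.9787 px tall.
Leftover height: 2304 − 1742.9787 = 561.0213 px.
That's 561.0213 × 4096 ≈ 2297943 black pixels.

2297943 pixels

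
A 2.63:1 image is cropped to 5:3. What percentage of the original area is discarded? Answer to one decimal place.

Going from 2.63:1 to 5:3 means cutting width while keeping height.
Area ratio = (1.667)/(2.630) = 63.37%; the remaining 36.63% is cropped out.

36.6%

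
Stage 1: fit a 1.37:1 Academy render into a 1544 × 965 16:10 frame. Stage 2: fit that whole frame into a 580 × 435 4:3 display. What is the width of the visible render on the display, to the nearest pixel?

1.37:1 Academy in 1544×965: fills the height, so the render is 1322.05 × 965.00.
The 16:10 canvas is width-limited in 580×435, giving 580.00 × 362.50; scale factor 0.3756.
The render scales with it: width 1322.05 × 0.3756 ≈ 496.62.

497 px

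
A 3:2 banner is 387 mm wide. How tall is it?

258 mm

Height = 387·2/3 = 258.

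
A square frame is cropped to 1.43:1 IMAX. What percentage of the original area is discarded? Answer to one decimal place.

30.1%

The width stays; only height is cut (since 1.43:1 IMAX is wider than square).
(1.000)/(1.430) ≈ 0.699 of the area survives, leaving 30.07% discarded.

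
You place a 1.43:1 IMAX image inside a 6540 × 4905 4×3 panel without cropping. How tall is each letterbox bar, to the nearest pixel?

1.43:1 IMAX (1.430) > 4×3 (1.333), so the image fills the width.
That makes the image 4573.43 px tall (6540 / 1.430).
Leftover height: 4905 − 4573.43 = 331.57 px → 165.79 each side.

166 px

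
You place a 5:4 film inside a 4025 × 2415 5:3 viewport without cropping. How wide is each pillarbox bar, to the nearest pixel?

5:4 (1.250) < 5:3 (1.667), so the film fills the height.
Content width = 2415 × 5/4 ≈ 3018.75 px.
Black = 4025 − 3018.75 = 1006.25 px, or 503.12 per bar.

503 px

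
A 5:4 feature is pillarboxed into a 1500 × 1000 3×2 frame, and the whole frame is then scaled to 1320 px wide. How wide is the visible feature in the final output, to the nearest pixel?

In the 1500×1000 frame the feature fills the height: width = 1000 × 5/4 ≈ 1250.00 px.
The frame scales by 1320/1500 = 0.8800; 1250.00 × 0.8800 ≈ 1100.00 px.

1100 px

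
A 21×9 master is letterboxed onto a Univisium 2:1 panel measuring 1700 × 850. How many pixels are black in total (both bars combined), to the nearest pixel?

Since 2.333 > 2.000, the master is width-limited.
Content height = 1700 × 9/21 ≈ 728.5714 px.
850 − 728.5714 = 121.4286 px of bars.
That's 121.4286 × 1700 ≈ 206429 black pixels.

206429 pixels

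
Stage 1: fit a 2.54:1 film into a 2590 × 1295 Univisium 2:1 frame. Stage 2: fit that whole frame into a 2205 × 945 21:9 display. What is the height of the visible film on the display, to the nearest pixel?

Inside the 2590×1295 canvas the film is width-limited at 2590.00 × 1019.69.
Second fit — the Univisium 2:1 canvas into 2205×945 spans the height: 1890.00 × 945.00 (×0.7297 from 2590×1295).
Applying the same ×0.7297: 1019.69 → 744.09.

744 px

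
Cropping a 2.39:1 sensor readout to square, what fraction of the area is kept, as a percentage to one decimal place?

41.8%

Going from 2.39:1 to square means cutting width while keeping height.
Area ratio = (1.000)/(2.390) = 41.84% retained.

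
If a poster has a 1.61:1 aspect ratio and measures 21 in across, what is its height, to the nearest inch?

13 in

21 / 1.610 = 13.04.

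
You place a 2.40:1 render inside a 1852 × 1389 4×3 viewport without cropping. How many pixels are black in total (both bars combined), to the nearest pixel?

1143301 pixels

2.40:1 is wider than 4×3, so it spans the full width.
Content height = 1852 / 2.400 ≈ 771.6667 px.
Leftover height: 1389 − 771.6667 = 617.3333 px.
Across the 1852-px span: 617.3333 × 1852 ≈ 1143301 px.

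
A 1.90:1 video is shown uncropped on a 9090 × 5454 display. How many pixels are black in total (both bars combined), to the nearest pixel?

1.90:1 is wider than 5:3, so it spans the full width.
That makes the image 4784.2105 px tall (9090 / 1.900).
Leftover height: 5454 − 4784.2105 = 669.7895 px.
Bar area = 669.7895 × 9090 ≈ 6088386 px.

6088386 pixels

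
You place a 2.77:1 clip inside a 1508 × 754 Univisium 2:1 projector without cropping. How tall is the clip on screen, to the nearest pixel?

544 px

2.77:1 (2.770) > Univisium 2:1 (2.000), so the clip fills the width.
Content height = 1508 / 2.770 ≈ 544.40 px.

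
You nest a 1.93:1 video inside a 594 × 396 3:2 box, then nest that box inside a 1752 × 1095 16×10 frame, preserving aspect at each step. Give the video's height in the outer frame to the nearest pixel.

Inside the 594×396 canvas the video is width-limited at 594.00 × 307.77.
Second fit — the 3:2 canvas into 1752×1095 spans the height: 1642.50 × 1095.00 (×2.7652 from 594×396).
The video scales with it: height 307.77 × 2.7652 ≈ 851.04.

851 px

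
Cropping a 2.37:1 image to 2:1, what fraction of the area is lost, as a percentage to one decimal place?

2:1 is narrower than 2.37:1, so the crop keeps the full height and trims the width.
(2.000)/(2.370) ≈ 0.844 of the area survives, leaving 15.61% discarded.

15.6%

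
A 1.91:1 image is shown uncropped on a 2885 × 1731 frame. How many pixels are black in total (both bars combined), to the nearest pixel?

1.91:1 (1.910) > 5:3 (1.667), so the image fills the width.
Content height = 2885 / 1.910 ≈ 1510.4712 px.
1731 − 1510.4712 = 220.5288 px of bars.
That's 220.5288 × 2885 ≈ 636226 black pixels.

636226 pixels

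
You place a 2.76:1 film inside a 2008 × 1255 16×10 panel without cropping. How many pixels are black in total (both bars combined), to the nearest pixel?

2.76:1 (2.760) > 16×10 (1.600), so the film fills the width.
The film is 2008 / 2.760 ≈ 727.5362 px tall.
Black = 1255 − 727.5362 = 527.4638 px.
Across the 2008-px span: 527.4638 × 2008 ≈ 1059147 px.

1059147 pixels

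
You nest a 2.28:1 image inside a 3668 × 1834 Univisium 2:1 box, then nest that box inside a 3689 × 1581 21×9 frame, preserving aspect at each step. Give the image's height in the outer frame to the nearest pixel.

Inside the 3668×1834 canvas the image is width-limited at 3668.00 × 1608.77.
The Univisium 2:1 canvas is height-limited in 3689×1581, giving 3162.00 × 1581.00; scale factor 0.8621.
So the image's height is 1608.77 × 0.8621 ≈ 1386.84.

1387 px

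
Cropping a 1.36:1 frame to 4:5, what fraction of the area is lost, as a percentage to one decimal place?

41.2%

4:5 is narrower than 1.36:1, so the crop keeps the full height and trims the width.
Area ratio = (0.800)/(1.360) = 58.82%; the remaining 41.18% is cropped out.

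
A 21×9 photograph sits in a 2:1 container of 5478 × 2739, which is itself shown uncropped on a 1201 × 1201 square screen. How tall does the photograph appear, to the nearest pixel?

First fit — 21×9 into 5478×2739 spans the width: 5478.00 × 2347.71.
2:1 in 1201×1201: fills the width, so the intermediate becomes 1201.00 × 600.50 — a scale of ×0.2192.
Applying the same ×0.2192: 2347.71 → 514.71.

515 px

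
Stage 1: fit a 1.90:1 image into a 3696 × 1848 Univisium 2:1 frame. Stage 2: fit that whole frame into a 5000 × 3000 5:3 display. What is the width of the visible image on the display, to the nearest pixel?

Inside the 3696×1848 canvas the image is height-limited at 3511.20 × 1848.00.
Univisium 2:1 in 5000×3000: fills the width, so the intermediate becomes 5000.00 × 2500.00 — a scale of ×1.3528.
So the image's width is 3511.20 × 1.3528 ≈ 4750.00.

4750 px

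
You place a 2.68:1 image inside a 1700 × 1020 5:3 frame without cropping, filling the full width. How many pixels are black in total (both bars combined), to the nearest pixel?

Content height = 1700 / 2.680 ≈ 634.3284 px.
1020 − 634.3284 = 385.6716 px of bars.
Bar area = 385.6716 × 1700 ≈ 655642 px.

655642 pixels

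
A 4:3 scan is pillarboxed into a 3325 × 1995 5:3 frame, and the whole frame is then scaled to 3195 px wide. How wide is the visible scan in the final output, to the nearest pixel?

2556 px

Fitted into 3325×1995, the scan spans the height; its width is 1995 × 4/3 ≈ 2660.00 px.
Scaling 3325 → 3195 is ×0.9609, so the width becomes 2660.00 × 0.9609 ≈ 2556.00 px.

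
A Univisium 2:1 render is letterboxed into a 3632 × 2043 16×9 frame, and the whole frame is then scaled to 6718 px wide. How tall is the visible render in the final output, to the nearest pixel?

In the 3632×2043 frame the render fills the width: height = 3632 × 1/2 ≈ 1816.00 px.
The frame scales by 6718/3632 = 1.8497; 1816.00 × 1.8497 ≈ 3359.00 px.

3359 px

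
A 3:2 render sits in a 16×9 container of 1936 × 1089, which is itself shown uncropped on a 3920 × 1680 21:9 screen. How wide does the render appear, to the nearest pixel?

Inside the 1936×1089 canvas the render is height-limited at 1633.50 × 1089.00.
The 16×9 canvas is height-limited in 3920×1680, giving 2986.67 × 1680.00; scale factor 1.5427.
Applying the same ×1.5427: 1633.50 → 2520.00.

2520 px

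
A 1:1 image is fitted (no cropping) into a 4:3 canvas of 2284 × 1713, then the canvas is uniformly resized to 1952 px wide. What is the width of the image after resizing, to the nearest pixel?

1464 px

Fitted into 2284×1713, the image spans the height; its width is 1713 × 1/1 ≈ 1713.00 px.
Scaling 2284 → 1952 is ×0.8546, so the width becomes 1713.00 × 0.8546 ≈ 1464.00 px.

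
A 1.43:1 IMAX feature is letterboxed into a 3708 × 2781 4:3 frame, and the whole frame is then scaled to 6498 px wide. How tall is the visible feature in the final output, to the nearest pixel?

4544 px

Fitted into 3708×2781, the feature spans the width; its height is 3708 / 1.430 ≈ 2593.01 px.
The frame scales by 6498/3708 = 1.7524; 2593.01 × 1.7524 ≈ 4544.06 px.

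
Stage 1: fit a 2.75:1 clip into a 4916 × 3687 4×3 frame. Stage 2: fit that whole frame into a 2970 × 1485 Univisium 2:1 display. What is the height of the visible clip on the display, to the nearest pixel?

720 px

2.75:1 in 4916×3687: fills the width, so the clip is 4916.00 × 1787.64.
The 4×3 canvas is height-limited in 2970×1485, giving 1980.00 × 1485.00; scale factor 0.4028.
Applying the same ×0.4028: 1787.64 → 720.00.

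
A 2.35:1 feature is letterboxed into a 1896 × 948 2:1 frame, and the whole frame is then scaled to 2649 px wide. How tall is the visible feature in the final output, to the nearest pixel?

In the 1896×948 frame the feature fills the width: height = 1896 / 2.350 ≈ 806.81 px.
Scaling 1896 → 2649 is ×1.3972, so the height becomes 806.81 × 1.3972 ≈ 1127.23 px.

1127 px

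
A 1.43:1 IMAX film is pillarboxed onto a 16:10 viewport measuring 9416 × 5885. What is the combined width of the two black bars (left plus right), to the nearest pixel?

1.43:1 IMAX is narrower than 16:10, so it spans the full height.
The film is 5885 × 1.430 ≈ 8415.55 px wide.
Leftover width: 9416 − 8415.55 = 1000.45 px.

1000 px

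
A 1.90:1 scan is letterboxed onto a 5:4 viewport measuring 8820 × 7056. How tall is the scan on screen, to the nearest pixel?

4642 px

1.90:1 is wider than 5:4, so it spans the full width.
Content height = 8820 / 1.900 ≈ 4642.11 px.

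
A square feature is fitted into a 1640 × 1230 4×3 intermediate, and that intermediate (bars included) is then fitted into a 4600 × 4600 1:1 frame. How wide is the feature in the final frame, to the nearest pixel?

3450 px

Inside the 1640×1230 canvas the feature is height-limited at 1230.00 × 1230.00.
The 4×3 canvas is width-limited in 4600×4600, giving 4600.00 × 3450.00; scale factor 2.8049.
Applying the same ×2.8049: 1230.00 → 3450.00.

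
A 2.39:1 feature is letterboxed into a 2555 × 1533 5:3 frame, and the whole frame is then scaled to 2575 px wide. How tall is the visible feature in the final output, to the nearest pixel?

1077 px

Fitted into 2555×1533, the feature spans the width; its height is 2555 / 2.390 ≈ 1069.04 px.
Resizing to 2575 px wide multiplies everything by 1.0078: 1069.04 → 1077.41 px.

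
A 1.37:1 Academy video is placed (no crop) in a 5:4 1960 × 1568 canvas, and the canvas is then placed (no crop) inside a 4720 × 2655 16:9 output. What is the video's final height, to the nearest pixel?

2422 px

Inside the 1960×1568 canvas the video is width-limited at 1960.00 × 1430.66.
The 5:4 canvas is height-limited in 4720×2655, giving 3318.75 × 2655.00; scale factor 1.6932.
So the video's height is 1430.66 × 1.6932 ≈ 2422.45.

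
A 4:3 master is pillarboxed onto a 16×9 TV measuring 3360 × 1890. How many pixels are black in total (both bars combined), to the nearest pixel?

Since 1.333 < 1.778, the master is height-limited.
The master is 1890 × 4/3 ≈ 2520.0000 px wide.
Leftover width: 3360 − 2520.0000 = 840.0000 px.
Bar area = 840.0000 × 1890 ≈ 1587600 px.

1587600 pixels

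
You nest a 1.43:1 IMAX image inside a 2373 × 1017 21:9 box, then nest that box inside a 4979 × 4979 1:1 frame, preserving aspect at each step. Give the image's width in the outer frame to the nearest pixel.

Inside the 2373×1017 canvas the image is height-limited at 1454.31 × 1017.00.
Second fit — the 21:9 canvas into 4979×4979 spans the width: 4979.00 × 2133.86 (×2.0982 from 2373×1017).
The image scales with it: width 1454.31 × 2.0982 ≈ 3051.42.

3051 px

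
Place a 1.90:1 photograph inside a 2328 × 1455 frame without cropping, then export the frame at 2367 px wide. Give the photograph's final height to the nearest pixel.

1246 px

At 2328×1455 the photograph is width-limited, so height = 2328 / 1.900 ≈ 1225.26 px.
The frame scales by 2367/2328 = 1.0168; 1225.26 × 1.0168 ≈ 1245.79 px.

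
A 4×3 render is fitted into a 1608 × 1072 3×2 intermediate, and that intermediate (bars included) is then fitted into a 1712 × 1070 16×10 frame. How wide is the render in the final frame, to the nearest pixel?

First fit — 4×3 into 1608×1072 spans the height: 1429.33 × 1072.00.
3×2 in 1712×1070: fills the height, so the intermediate becomes 1605.00 × 1070.00 — a scale of ×0.9981.
So the render's width is 1429.33 × 0.9981 ≈ 1426.67.

1427 px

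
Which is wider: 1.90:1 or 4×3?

1.9 and 4×3 = 1.333; 1.9 > 1.333.

1.90:1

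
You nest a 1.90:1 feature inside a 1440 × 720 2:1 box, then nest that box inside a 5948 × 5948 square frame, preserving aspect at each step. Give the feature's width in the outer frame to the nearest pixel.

5651 px

1.90:1 in 1440×720: fills the height, so the feature is 1368.00 × 720.00.
Second fit — the 2:1 canvas into 5948×5948 spans the width: 5948.00 × 2974.00 (×4.1306 from 1440×720).
So the feature's width is 1368.00 × 4.1306 ≈ 5650.60.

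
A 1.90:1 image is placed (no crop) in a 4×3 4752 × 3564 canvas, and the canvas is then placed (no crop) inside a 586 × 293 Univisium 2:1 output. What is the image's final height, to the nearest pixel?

206 px

1.90:1 in 4752×3564: fills the width, so the image is 4752.00 × 2501.05.
4×3 in 586×293: fills the height, so the intermediate becomes 390.67 × 293.00 — a scale of ×0.0822.
So the image's height is 2501.05 × 0.0822 ≈ 205.61.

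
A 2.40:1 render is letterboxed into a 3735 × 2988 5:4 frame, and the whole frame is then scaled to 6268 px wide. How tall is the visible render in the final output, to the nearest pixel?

Fitted into 3735×2988, the render spans the width; its height is 3735 / 2.400 ≈ 1556.25 px.
Scaling 3735 → 6268 is ×1.6782, so the height becomes 1556.25 × 1.6782 ≈ 2611.67 px.

2612 px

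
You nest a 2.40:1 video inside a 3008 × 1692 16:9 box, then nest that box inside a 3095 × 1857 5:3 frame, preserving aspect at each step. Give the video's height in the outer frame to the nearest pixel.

1290 px

2.40:1 in 3008×1692: fills the width, so the video is 3008.00 × 1253.33.
Second fit — the 16:9 canvas into 3095×1857 spans the width: 3095.00 × 1740.94 (×1.0289 from 3008×1692).
Applying the same ×1.0289: 1253.33 → 1289.58.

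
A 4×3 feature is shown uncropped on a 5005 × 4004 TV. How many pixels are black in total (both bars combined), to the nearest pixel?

Since 1.333 > 1.250, the feature is width-limited.
The feature is 5005 × 3/4 ≈ 3753.7500 px tall.
4004 − 3753.7500 = 250.2500 px of bars.
Bar area = 250.2500 × 5005 ≈ 1252501 px.

1252501 pixels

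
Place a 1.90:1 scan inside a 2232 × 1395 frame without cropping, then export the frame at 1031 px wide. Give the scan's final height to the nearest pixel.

543 px

Fitted into 2232×1395, the scan spans the width; its height is 2232 / 1.900 ≈ 1174.74 px.
Scaling 2232 → 1031 is ×0.4619, so the height becomes 1174.74 × 0.4619 ≈ 542.63 px.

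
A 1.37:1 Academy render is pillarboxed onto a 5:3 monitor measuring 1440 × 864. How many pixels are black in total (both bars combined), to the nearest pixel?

Since 1.370 < 1.667, the render is height-limited.
The render is 864 × 1.370 ≈ 1183.6800 px wide.
1440 − 1183.6800 = 256.3200 px of bars.
Across the 864-px span: 256.3200 × 864 ≈ 221460 px.

221460 pixels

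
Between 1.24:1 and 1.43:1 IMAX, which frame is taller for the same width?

1.24:1

1.24 and 1.43; 1.43 > 1.24. The smaller width-to-height ratio is the taller frame.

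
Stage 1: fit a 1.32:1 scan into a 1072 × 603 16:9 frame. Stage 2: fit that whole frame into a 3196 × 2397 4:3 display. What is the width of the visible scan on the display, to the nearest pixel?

2373 px

Inside the 1072×603 canvas the scan is height-limited at 795.96 × 603.00.
Second fit — the 16:9 canvas into 3196×2397 spans the width: 3196.00 × 1797.75 (×2.9813 from 1072×603).
The scan scales with it: width 795.96 × 2.9813 ≈ 2373.03.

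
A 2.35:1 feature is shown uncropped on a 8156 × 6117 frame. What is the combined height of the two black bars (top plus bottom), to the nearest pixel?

Since 2.350 > 1.333, the feature is width-limited.
Content height = 8156 / 2.350 ≈ 3470.64 px.
6117 − 3470.64 = 2646.36 px of bars.

2646 px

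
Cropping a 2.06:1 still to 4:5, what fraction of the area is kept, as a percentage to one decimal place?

38.8%

4:5 is narrower than 2.06:1, so the crop keeps the full height and trims the width.
Area ratio = (0.800)/(2.060) = 38.83% retained.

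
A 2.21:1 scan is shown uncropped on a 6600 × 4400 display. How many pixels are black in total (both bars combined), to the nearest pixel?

9329593 pixels

Since 2.210 > 1.500, the scan is width-limited.
That makes the image 2986.4253 px tall (6600 / 2.210).
4400 − 2986.4253 = 1413.5747 px of bars.
Bar area = 1413.5747 × 6600 ≈ 9329593 px.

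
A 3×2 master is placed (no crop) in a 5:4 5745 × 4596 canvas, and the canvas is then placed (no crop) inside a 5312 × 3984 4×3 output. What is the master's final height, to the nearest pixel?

Inside the 5745×4596 canvas the master is width-limited at 5745.00 × 3830.00.
The 5:4 canvas is height-limited in 5312×3984, giving 4980.00 × 3984.00; scale factor 0.8668.
The master scales with it: height 3830.00 × 0.8668 ≈ 3320.00.

3320 px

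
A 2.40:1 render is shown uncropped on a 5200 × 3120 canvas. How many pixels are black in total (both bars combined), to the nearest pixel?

2.40:1 (2.400) > 5:3 (1.667), so the render fills the width.
The render is 5200 / 2.400 ≈ 2166.6667 px tall.
3120 − 2166.6667 = 953.3333 px of bars.
That's 953.3333 × 5200 ≈ 4957333 black pixels.

4957333 pixels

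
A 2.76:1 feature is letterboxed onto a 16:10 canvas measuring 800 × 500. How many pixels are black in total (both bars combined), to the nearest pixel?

Since 2.760 > 1.600, the feature is width-limited.
Content height = 800 / 2.760 ≈ 289.8551 px.
500 − 289.8551 = 210.1449 px of bars.
That's 210.1449 × 800 ≈ 168116 black pixels.

168116 pixels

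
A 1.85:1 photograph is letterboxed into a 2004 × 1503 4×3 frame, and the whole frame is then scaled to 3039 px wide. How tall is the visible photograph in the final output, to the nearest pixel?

At 2004×1503 the photograph is width-limited, so height = 2004 / 1.850 ≈ 1083.24 px.
Resizing to 3039 px wide multiplies everything by 1.5165: 1083.24 → 1642.70 px.

1643 px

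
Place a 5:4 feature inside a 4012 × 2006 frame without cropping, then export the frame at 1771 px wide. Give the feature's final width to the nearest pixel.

1107 px

Fitted into 4012×2006, the feature spans the height; its width is 2006 × 5/4 ≈ 2507.50 px.
Resizing to 1771 px wide multiplies everything by 0.4414: 2507.50 → 1106.88 px.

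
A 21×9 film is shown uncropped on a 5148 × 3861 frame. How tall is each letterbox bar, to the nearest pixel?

21×9 is wider than 4:3, so it spans the full width.
The film is 5148 × 9/21 ≈ 2206.29 px tall.
3861 − 2206.29 = 1654.71 px of bars (827.36 each).

827 px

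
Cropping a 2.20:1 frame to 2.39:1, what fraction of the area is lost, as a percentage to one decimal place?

Going from 2.20:1 to 2.39:1 means cutting height while keeping width.
Area ratio = (2.200)/(2.390) = 92.05%; the remaining 7.95% is cropped out.

7.9%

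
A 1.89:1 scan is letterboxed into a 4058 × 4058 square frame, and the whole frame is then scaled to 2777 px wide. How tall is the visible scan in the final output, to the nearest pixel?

At 4058×4058 the scan is width-limited, so height = 4058 / 1.890 ≈ 2147.09 px.
Scaling 4058 → 2777 is ×0.6843, so the height becomes 2147.09 × 0.6843 ≈ 1469.31 px.

1469 px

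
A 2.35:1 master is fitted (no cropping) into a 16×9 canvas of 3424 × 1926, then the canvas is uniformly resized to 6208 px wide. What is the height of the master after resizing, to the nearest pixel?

2642 px

Fitted into 3424×1926, the master spans the width; its height is 3424 / 2.350 ≈ 1457.02 px.
The frame scales by 6208/3424 = 1.8131; 1457.02 × 1.8131 ≈ 2641.70 px.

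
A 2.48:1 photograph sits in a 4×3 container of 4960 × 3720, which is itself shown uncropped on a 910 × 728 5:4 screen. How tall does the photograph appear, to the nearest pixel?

367 px

Inside the 4960×3720 canvas the photograph is width-limited at 4960.00 × 2000.00.
4×3 in 910×728: fills the width, so the intermediate becomes 910.00 × 682.50 — a scale of ×0.1835.
So the photograph's height is 2000.00 × 0.1835 ≈ 366.94.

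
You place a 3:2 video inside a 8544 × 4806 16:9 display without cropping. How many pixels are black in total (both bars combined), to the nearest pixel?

3:2 is narrower than 16:9, so it spans the full height.
The video is 4806 × 3/2 ≈ 7209.0000 px wide.
Black = 8544 − 7209.0000 = 1335.0000 px.
That's 1335.0000 × 4806 ≈ 6416010 black pixels.

6416010 pixels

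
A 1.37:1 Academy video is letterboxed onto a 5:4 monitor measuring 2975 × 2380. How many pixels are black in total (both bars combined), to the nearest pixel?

620190 pixels

1.37:1 Academy is wider than 5:4, so it spans the full width.
The video is 2975 / 1.370 ≈ 2171.5328 px tall.
2380 − 2171.5328 = 208.4672 px of bars.
Across the 2975-px span: 208.4672 × 2975 ≈ 620190 px.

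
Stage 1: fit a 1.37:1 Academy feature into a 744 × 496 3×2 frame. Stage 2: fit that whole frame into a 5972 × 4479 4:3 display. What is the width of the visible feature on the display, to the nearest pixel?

5454 px

First fit — 1.37:1 Academy into 744×496 spans the height: 679.52 × 496.00.
The 3×2 canvas is width-limited in 5972×4479, giving 5972.00 × 3981.33; scale factor 8.0269.
The feature scales with it: width 679.52 × 8.0269 ≈ 5454.43.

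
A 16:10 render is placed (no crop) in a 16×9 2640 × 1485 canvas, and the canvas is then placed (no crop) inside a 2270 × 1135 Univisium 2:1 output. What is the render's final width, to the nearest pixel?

1816 px

Inside the 2640×1485 canvas the render is height-limited at 2376.00 × 1485.00.
The 16×9 canvas is height-limited in 2270×1135, giving 2017.78 × 1135.00; scale factor 0.7643.
The render scales with it: width 2376.00 × 0.7643 ≈ 1816.00.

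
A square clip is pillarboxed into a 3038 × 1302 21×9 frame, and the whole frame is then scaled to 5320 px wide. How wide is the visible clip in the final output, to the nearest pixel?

2280 px

In the 3038×1302 frame the clip fills the height: width = 1302 × 1/1 ≈ 1302.00 px.
The frame scales by 5320/3038 = 1.7512; 1302.00 × 1.7512 ≈ 2280.00 px.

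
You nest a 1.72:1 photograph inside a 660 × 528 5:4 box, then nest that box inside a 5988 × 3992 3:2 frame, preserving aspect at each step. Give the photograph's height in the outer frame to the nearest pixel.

Inside the 660×528 canvas the photograph is width-limited at 660.00 × 383.72.
5:4 in 5988×3992: fills the height, so the intermediate becomes 4990.00 × 3992.00 — a scale of ×7.5606.
The photograph scales with it: height 383.72 × 7.5606 ≈ 2901.16.

2901 px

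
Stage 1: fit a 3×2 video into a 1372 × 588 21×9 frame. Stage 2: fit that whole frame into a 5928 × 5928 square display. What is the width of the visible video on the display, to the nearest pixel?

3811 px

First fit — 3×2 into 1372×588 spans the height: 882.00 × 588.00.
21×9 in 5928×5928: fills the width, so the intermediate becomes 5928.00 × 2540.57 — a scale of ×4.3207.
The video scales with it: width 882.00 × 4.3207 ≈ 3810.86.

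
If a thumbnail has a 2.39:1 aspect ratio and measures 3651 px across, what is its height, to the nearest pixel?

1528 px

3651 / 2.390 = 1527.62.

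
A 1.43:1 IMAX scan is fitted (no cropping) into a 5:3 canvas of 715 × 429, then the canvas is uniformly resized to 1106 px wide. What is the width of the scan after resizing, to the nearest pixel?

Fitted into 715×429, the scan spans the height; its width is 429 × 1.430 ≈ 613.47 px.
Resizing to 1106 px wide multiplies everything by 1.5469: 613.47 → 948.95 px.

949 px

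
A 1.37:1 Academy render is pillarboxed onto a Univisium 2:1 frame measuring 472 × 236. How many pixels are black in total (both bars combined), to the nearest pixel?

1.37:1 Academy (1.370) < Univisium 2:1 (2.000), so the render fills the height.
Content width = 236 × 1.370 ≈ 323.3200 px.
Black = 472 − 323.3200 = 148.6800 px.
That's 148.6800 × 236 ≈ 35088 black pixels.

35088 pixels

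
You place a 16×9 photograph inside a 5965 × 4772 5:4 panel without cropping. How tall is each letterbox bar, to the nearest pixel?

708 px

16×9 is wider than 5:4, so it spans the full width.
That makes the image 3355.31 px tall (5965 × 9/16).
4772 − 3355.31 = 1416.69 px of bars (708.34 each).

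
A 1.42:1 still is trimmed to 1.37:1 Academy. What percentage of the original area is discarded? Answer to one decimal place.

Going from 1.42:1 to 1.37:1 Academy means cutting width while keeping height.
Fraction kept = (1.370)/(1.420) ≈ 96.48%, so 3.52% is lost.

3.5%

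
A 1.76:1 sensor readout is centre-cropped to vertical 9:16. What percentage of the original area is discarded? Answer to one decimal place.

The height stays; only width is cut (since vertical 9:16 is narrower than 1.76:1).
Fraction kept = (0.562)/(1.760) ≈ 31.96%, so 68.04% is lost.

68.0%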